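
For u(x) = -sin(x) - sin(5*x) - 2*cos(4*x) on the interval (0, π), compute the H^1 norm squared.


||u||_{H^1(0,π)}^2 = 2992/45 + 48*π

u'(x) = 8*sin(4*x) - cos(x) - 5*cos(5*x).
Expand u² and (u')² and integrate term by term on (0, π), using: for integers n ≥ 1, ∫_0^π sin²(nx) dx = ∫_0^π cos²(nx) dx = π/2; for n ≠ n', ∫_0^π sin(nx)sin(n'x) dx = ∫_0^π cos(nx)cos(n'x) dx = 0; and by product-to-sum, ∫_0^π sin(nx)cos(n'x) dx = ½∫_0^π [sin((n+n')x) + sin((n−n')x)] dx, which is 0 when n+n' is even and 2n/(n²−n'²) when n+n' is odd (it need not vanish on (0, π)).
  u² squared terms: (-1)²·∫sin(x)² dx = 1·π/2 = π/2;  (-1)²·∫sin(5x)² dx = 1·π/2 = π/2;  (-2)²·∫cos(4x)² dx = 4·π/2 = 2*π.
  u² cross terms: 2·(-1)·(-1)·∫sin(x)·sin(5x) dx = 2·(0) = 0;  2·(-1)·(-2)·∫sin(x)·cos(4x) dx = 4·(-2/15) = -8/15;  2·(-1)·(-2)·∫sin(5x)·cos(4x) dx = 4·(10/9) = 40/9.
  So ∫_0^π u² dx = π/2 + π/2 + 2*π + 0 − 8/15 + 40/9 = 176/45 + 3*π.
  (u')² squared terms: (-1)²·∫cos(x)² dx = 1·π/2 = π/2;  (-5)²·∫cos(5x)² dx = 25·π/2 = 25*π/2;  (8)²·∫sin(4x)² dx = 64·π/2 = 32*π.
  (u')² cross terms: 2·(-1)·(-5)·∫cos(x)·cos(5x) dx = 10·(0) = 0;  2·(-1)·(8)·∫cos(x)·sin(4x) dx = -16·(8/15) = -128/15;  2·(-5)·(8)·∫cos(5x)·sin(4x) dx = -80·(-8/9) = 640/9.
  So ∫_0^π (u')² dx = π/2 + 25*π/2 + 32*π + 0 − 128/15 + 640/9 = 2816/45 + 45*π.
||u||_{H^1}^2 = (176/45 + 3*π) + (2816/45 + 45*π) = 2992/45 + 48*π.


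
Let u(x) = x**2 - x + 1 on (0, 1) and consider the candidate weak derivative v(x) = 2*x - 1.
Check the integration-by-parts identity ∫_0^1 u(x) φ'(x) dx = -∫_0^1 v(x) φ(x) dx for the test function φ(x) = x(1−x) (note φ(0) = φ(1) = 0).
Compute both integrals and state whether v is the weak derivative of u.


LHS = 0, RHS = 0. Yes, v = u' weakly.

u(x) = x**2 - x + 1, classical derivative u'(x) = 2*x - 1.
φ(x) = x(1−x), so φ'(x) = 1 - 2*x.
Note φ(0) = φ(1) = 0, so the boundary term u·φ vanishes.
LHS = ∫_0^1 u(x) φ'(x) dx = ∫_0^1 (-2*x^3 + 3*x^2 - 3*x + 1) dx. Term by term:
  ∫_0^1 -2*x^3 dx = -1/2;  ∫_0^1 3*x^2 dx = 1;  ∫_0^1 -3*x dx = -3/2;
  ∫_0^1 1 dx = 1.
Sum: -1/2 + 1 − 3/2 + 1 = 0.
So LHS = 0.
∫_0^1 v(x) φ(x) dx = ∫_0^1 (-2*x^3 + 3*x^2 - x) dx. Term by term:
  ∫_0^1 -2*x^3 dx = -1/2;  ∫_0^1 3*x^2 dx = 1;  ∫_0^1 -x dx = -1/2.
Sum: -1/2 + 1 − 1/2 = 0.
So RHS = -∫_0^1 v(x) φ(x) dx = 0.
LHS = RHS, so the identity holds for this test φ.
Moreover u is smooth here and v(x) = u'(x) = 2*x - 1 pointwise, so the identity holds for every test function. Hence v is the weak derivative of u.


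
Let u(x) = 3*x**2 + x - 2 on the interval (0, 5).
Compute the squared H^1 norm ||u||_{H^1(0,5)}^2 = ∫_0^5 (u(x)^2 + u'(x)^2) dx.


||u||_{H^1}^2 = 46375/6

The H^1 norm (squared) on an interval (0, L) is
  ||u||_{H^1}^2 = ∫_0^L u(x)^2 dx + ∫_0^L u'(x)^2 dx.
Compute u'(x) = 6*x + 1.
Then u(x)^2 = 9*x**4 + 6*x**3 - 11*x**2 - 4*x + 4 and u'(x)^2 = 36*x**2 + 12*x + 1.
Integrate each monomial from 0 to 5 using ∫_0^5 c·x^n dx = c·5^(n+1)/(n+1):
  ∫_0^5 u(x)^2 dx = ∫_0^5 (9*x^4 + 6*x^3 - 11*x^2 - 4*x + 4) dx. Term by term:
    ∫_0^5 9*x^4 dx = 5625;  ∫_0^5 6*x^3 dx = 1875/2;  ∫_0^5 -11*x^2 dx = -1375/3;
    ∫_0^5 -4*x dx = -50;  ∫_0^5 4 dx = 20.
  Sum: 5625 + 1875/2 − 1375/3 − 50 + 20 = 36445/6.
  ∫_0^5 u'(x)^2 dx = ∫_0^5 (36*x^2 + 12*x + 1) dx. Term by term:
    ∫_0^5 36*x^2 dx = 1500;  ∫_0^5 12*x dx = 150;  ∫_0^5 1 dx = 5.
  Sum: 1500 + 150 + 5 = 1655.
Adding: ||u||_{H^1}^2 = 36445/6 + 1655 = 46375/6.


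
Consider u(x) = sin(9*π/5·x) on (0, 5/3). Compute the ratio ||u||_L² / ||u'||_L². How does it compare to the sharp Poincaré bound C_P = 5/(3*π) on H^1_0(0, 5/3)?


||u||_L² / ||u'||_L² = 5/(9*π) < C_P = 5/(3*π).

u(x) = sin(9*π/5·x), so u'(x) = 9*π*cos(9*π*x/5)/5.
Writing u(x) = A·sin(kπx/L) with A = 1 and k = 3, use ∫_0^L sin²(kπx/L) dx = L/2 and ∫_0^L cos²(kπx/L) dx = L/2.
u² = 1·sin²(9*π/5·x) and (u')² = 81*π^2/25·cos²(9*π/5·x), and each of sin², cos² integrates to L/2 = 5/6 over (0, 5/3).
∫_0^5/3 u² dx = 5/6, so ||u||_L² = sqrt(30)/6.
∫_0^5/3 (u')² dx = 27*π^2/10, so ||u'||_L² = 3*sqrt(30)*π/10.
Ratio ||u||_L² / ||u'||_L² = 5/(9*π).
Sharp Poincaré constant on H^1_0(0, 5/3) is C_P = L/π = 5/(3*π), achieved by sin(3*π/5·x).
This is the k = 3 harmonic; the ratio L/(kπ) is strictly less than C_P = L/π, consistent with the sharp inequality ||u||_L² ≤ C_P ||u'||_L².


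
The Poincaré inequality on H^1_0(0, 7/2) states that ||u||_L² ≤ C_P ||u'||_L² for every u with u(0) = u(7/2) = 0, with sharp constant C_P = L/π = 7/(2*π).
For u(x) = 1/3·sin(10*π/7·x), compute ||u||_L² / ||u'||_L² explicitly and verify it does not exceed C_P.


||u||_L² / ||u'||_L² = 7/(10*π) < C_P = 7/(2*π).

u(x) = 1/3·sin(10*π/7·x), so u'(x) = 10*π*cos(10*π*x/7)/21.
Writing u(x) = A·sin(kπx/L) with A = 1/3 and k = 5, use ∫_0^L sin²(kπx/L) dx = L/2 and ∫_0^L cos²(kπx/L) dx = L/2.
u² = 1/9·sin²(10*π/7·x) and (u')² = 100*π^2/441·cos²(10*π/7·x), and each of sin², cos² integrates to L/2 = 7/4 over (0, 7/2).
∫_0^7/2 u² dx = 7/36, so ||u||_L² = sqrt(7)/6.
∫_0^7/2 (u')² dx = 25*π^2/63, so ||u'||_L² = 5*sqrt(7)*π/21.
Ratio ||u||_L² / ||u'||_L² = 7/(10*π).
Sharp Poincaré constant on H^1_0(0, 7/2) is C_P = L/π = 7/(2*π), achieved by sin(2*π/7·x).
This is the k = 5 harmonic; the ratio L/(kπ) is strictly less than C_P = L/π, consistent with the sharp inequality ||u||_L² ≤ C_P ||u'||_L².


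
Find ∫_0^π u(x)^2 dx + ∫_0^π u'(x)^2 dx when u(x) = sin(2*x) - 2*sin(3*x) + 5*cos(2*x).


||u||_{H^1(0,π)}^2 = -120 + 85*π

u'(x) = -10*sin(2*x) + 2*cos(2*x) - 6*cos(3*x).
Expand u² and (u')² and integrate term by term on (0, π), using: for integers n ≥ 1, ∫_0^π sin²(nx) dx = ∫_0^π cos²(nx) dx = π/2; for n ≠ n', ∫_0^π sin(nx)sin(n'x) dx = ∫_0^π cos(nx)cos(n'x) dx = 0; and by product-to-sum, ∫_0^π sin(nx)cos(n'x) dx = ½∫_0^π [sin((n+n')x) + sin((n−n')x)] dx, which is 0 when n+n' is even and 2n/(n²−n'²) when n+n' is odd (it need not vanish on (0, π)).
  u² squared terms: (-2)²·∫sin(3x)² dx = 4·π/2 = 2*π;  (5)²·∫cos(2x)² dx = 25·π/2 = 25*π/2;  (1)²·∫sin(2x)² dx = 1·π/2 = π/2.
  u² cross terms: 2·(-2)·(5)·∫sin(3x)·cos(2x) dx = -20·(6/5) = -24;  2·(-2)·(1)·∫sin(3x)·sin(2x) dx = -4·(0) = 0;  2·(5)·(1)·∫cos(2x)·sin(2x) dx = 10·(0) = 0.
  So ∫_0^π u² dx = 2*π + 25*π/2 + π/2 − 24 + 0 + 0 = -24 + 15*π.
  (u')² squared terms: (-10)²·∫sin(2x)² dx = 100·π/2 = 50*π;  (-6)²·∫cos(3x)² dx = 36·π/2 = 18*π;  (2)²·∫cos(2x)² dx = 4·π/2 = 2*π.
  (u')² cross terms: 2·(-10)·(-6)·∫sin(2x)·cos(3x) dx = 120·(-4/5) = -96;  2·(-10)·(2)·∫sin(2x)·cos(2x) dx = -40·(0) = 0;  2·(-6)·(2)·∫cos(3x)·cos(2x) dx = -24·(0) = 0.
  So ∫_0^π (u')² dx = 50*π + 18*π + 2*π − 96 + 0 + 0 = -96 + 70*π.
||u||_{H^1}^2 = (-24 + 15*π) + (-96 + 70*π) = -120 + 85*π.


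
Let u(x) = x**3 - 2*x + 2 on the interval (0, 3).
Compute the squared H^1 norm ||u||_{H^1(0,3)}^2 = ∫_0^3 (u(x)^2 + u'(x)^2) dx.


||u||_{H^1}^2 = 3867/7

The H^1 norm (squared) on an interval (0, L) is
  ||u||_{H^1}^2 = ∫_0^L u(x)^2 dx + ∫_0^L u'(x)^2 dx.
Compute u'(x) = 3*x**2 - 2.
Then u(x)^2 = x**6 - 4*x**4 + 4*x**3 + 4*x**2 - 8*x + 4 and u'(x)^2 = 9*x**4 - 12*x**2 + 4.
Integrate each monomial from 0 to 3 using ∫_0^3 c·x^n dx = c·3^(n+1)/(n+1):
  ∫_0^3 u(x)^2 dx = ∫_0^3 (x^6 - 4*x^4 + 4*x^3 + 4*x^2 - 8*x + 4) dx. Term by term:
    ∫_0^3 x^6 dx = 2187/7;  ∫_0^3 -4*x^4 dx = -972/5;  ∫_0^3 4*x^3 dx = 81;
    ∫_0^3 4*x^2 dx = 36;  ∫_0^3 -8*x dx = -36;  ∫_0^3 4 dx = 12.
  Sum: 2187/7 − 972/5 + 81 + 36 − 36 + 12 = 7386/35.
  ∫_0^3 u'(x)^2 dx = ∫_0^3 (9*x^4 - 12*x^2 + 4) dx. Term by term:
    ∫_0^3 9*x^4 dx = 2187/5;  ∫_0^3 -12*x^2 dx = -108;  ∫_0^3 4 dx = 12.
  Sum: 2187/5 − 108 + 12 = 1707/5.
Adding: ||u||_{H^1}^2 = 7386/35 + 1707/5 = 3867/7.


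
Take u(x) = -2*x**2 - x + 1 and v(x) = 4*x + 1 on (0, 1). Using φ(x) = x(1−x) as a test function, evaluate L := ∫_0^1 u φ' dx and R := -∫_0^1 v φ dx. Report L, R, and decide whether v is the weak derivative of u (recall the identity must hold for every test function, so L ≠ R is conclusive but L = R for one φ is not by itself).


LHS = 1/2, RHS = -1/2. No, v is not the weak derivative of u.

u(x) = -2*x**2 - x + 1, classical derivative u'(x) = -4*x - 1.
φ(x) = x(1−x), so φ'(x) = 1 - 2*x.
Note φ(0) = φ(1) = 0, so the boundary term u·φ vanishes.
LHS = ∫_0^1 u(x) φ'(x) dx = ∫_0^1 (4*x^3 - 3*x + 1) dx. Term by term:
  ∫_0^1 4*x^3 dx = 1;  ∫_0^1 -3*x dx = -3/2;  ∫_0^1 1 dx = 1.
Sum: 1 − 3/2 + 1 = 1/2.
So LHS = 1/2.
∫_0^1 v(x) φ(x) dx = ∫_0^1 (-4*x^3 + 3*x^2 + x) dx. Term by term:
  ∫_0^1 -4*x^3 dx = -1;  ∫_0^1 3*x^2 dx = 1;  ∫_0^1 x dx = 1/2.
Sum: -1 + 1 + 1/2 = 1/2.
So RHS = -∫_0^1 v(x) φ(x) dx = -1/2.
LHS − RHS = 1 ≠ 0, so the identity fails.
(For a valid weak derivative the identity must hold for EVERY test function, in particular this one. The failure shows v is NOT the weak derivative of u.)
Correct weak derivative would be u'(x) = -4*x - 1.


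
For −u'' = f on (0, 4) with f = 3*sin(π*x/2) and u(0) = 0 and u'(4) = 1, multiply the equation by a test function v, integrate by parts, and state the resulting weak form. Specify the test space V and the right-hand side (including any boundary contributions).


V = {v ∈ H^1(0, 4) : v(0) = 0} (test functions vanish at x = 0 where u is specified); weak form: ∫_0^4 u'v' dx = ∫_0^4 (3*sin(π*x/2)) v dx + v(4) for all v ∈ V.

Multiply both sides by a test function v and integrate from 0 to 4:
  ∫_0^4 −u''(x) v(x) dx = ∫_0^4 f(x) v(x) dx.
Integrate the LHS by parts once:
  ∫_0^4 −u'' v dx = −[u'(x) v(x)]_0^4 + ∫_0^4 u'(x) v'(x) dx.
Thus ∫_0^4 u'(x) v'(x) dx = ∫_0^4 f(x) v(x) dx + [u'(x) v(x)]_0^4.
Choose V so that boundary terms are either known or forced to vanish.
Mixed BC: u(0) = 0 (Dirichlet) and u'(4) = 1 (Neumann). Define V = {v ∈ H^1(0, 4) : v(0) = 0}. Then [u' v]_0^4 = u'(4)·v(4) − u'(0)·0 = v(4).
Weak formulation: find u (satisfying any essential BC) such that ∫_0^4 u'(x) v'(x) dx = ∫_0^4 f v dx + v(4) for all v ∈ V (Dirichlet at 0 absorbed into V; Neumann datum at x = 4 contributes the boundary term).
Substituting f(x) = 3*sin(π*x/2), the right-hand side is ∫_0^4 (3*sin(π*x/2)) v dx + v(4).


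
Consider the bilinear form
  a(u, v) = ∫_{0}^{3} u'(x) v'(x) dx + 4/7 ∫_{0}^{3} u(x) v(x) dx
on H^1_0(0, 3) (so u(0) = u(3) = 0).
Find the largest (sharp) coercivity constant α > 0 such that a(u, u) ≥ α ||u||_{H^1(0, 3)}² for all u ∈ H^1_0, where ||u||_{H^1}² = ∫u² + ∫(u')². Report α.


α = (36/7 + π^2)/(9 + π^2)

Coercivity of a(·,·) on H^1_0(0, 3) means a(u, u) ≥ α ||u||_{H^1}² for every u ∈ H^1_0.
The interval has length L = 3, and Poincaré/coercivity depend only on L. Here a(u, u) = ∫(u')² + (4/7)·∫u².
Here 0 < c = 4/7 < 1. The condition a(u,u) ≥ α||u||_{H^1}² reads (1−α)∫(u')² ≥ (α−c)∫u². Any admissible α is ≤ 1 (rapidly oscillating u have ∫u²/∫(u')² → 0), and α = 1 would force 0 ≥ (1−c)∫u², impossible since c < 1; so 1−α > 0. By the sharp Poincaré inequality on H^1_0 of an interval of length L, ∫(u')² ≥ (π/L)²∫u² with equality for the first sine mode sin(π(x−x₀)/L) (x₀ the left endpoint), so the inequality holds for all u iff (1−α)(π/L)² ≥ α − c, i.e. α ≤ ((π/L)² + c)/((π/L)² + 1) = (1 + c(L/π)²)/(1 + (L/π)²). With (π/L)² = π^2/9 and c = 4/7, the largest admissible constant is α = ((π/L)² + c)/((π/L)² + 1).
Simplifying, α = (36/7 + π^2)/(9 + π^2).


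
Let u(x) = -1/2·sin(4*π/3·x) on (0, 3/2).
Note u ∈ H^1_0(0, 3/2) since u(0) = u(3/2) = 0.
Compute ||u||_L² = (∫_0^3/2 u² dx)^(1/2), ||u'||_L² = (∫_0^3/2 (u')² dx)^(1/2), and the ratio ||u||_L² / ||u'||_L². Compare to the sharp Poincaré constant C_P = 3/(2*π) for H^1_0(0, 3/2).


||u||_L² / ||u'||_L² = 3/(4*π) < C_P = 3/(2*π).

u(x) = -1/2·sin(4*π/3·x), so u'(x) = -2*π*cos(4*π*x/3)/3.
Writing u(x) = A·sin(kπx/L) with A = -1/2 and k = 2, use ∫_0^L sin²(kπx/L) dx = L/2 and ∫_0^L cos²(kπx/L) dx = L/2.
u² = 1/4·sin²(4*π/3·x) and (u')² = 4*π^2/9·cos²(4*π/3·x), and each of sin², cos² integrates to L/2 = 3/4 over (0, 3/2).
∫_0^3/2 u² dx = 3/16, so ||u||_L² = sqrt(3)/4.
∫_0^3/2 (u')² dx = π^2/3, so ||u'||_L² = sqrt(3)*π/3.
Ratio ||u||_L² / ||u'||_L² = 3/(4*π).
Sharp Poincaré constant on H^1_0(0, 3/2) is C_P = L/π = 3/(2*π), achieved by sin(2*π/3·x).
This is the k = 2 harmonic; the ratio L/(kπ) is strictly less than C_P = L/π, consistent with the sharp inequality ||u||_L² ≤ C_P ||u'||_L².


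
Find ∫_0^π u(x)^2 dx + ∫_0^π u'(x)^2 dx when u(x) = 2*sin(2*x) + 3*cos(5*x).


||u||_{H^1(0,π)}^2 = -416/7 + 127*π

u'(x) = -15*sin(5*x) + 4*cos(2*x).
Expand u² and (u')² and integrate term by term on (0, π), using: for integers n ≥ 1, ∫_0^π sin²(nx) dx = ∫_0^π cos²(nx) dx = π/2; for n ≠ n', ∫_0^π sin(nx)sin(n'x) dx = ∫_0^π cos(nx)cos(n'x) dx = 0; and by product-to-sum, ∫_0^π sin(nx)cos(n'x) dx = ½∫_0^π [sin((n+n')x) + sin((n−n')x)] dx, which is 0 when n+n' is even and 2n/(n²−n'²) when n+n' is odd (it need not vanish on (0, π)).
  u² squared terms: (2)²·∫sin(2x)² dx = 4·π/2 = 2*π;  (3)²·∫cos(5x)² dx = 9·π/2 = 9*π/2.
  u² cross terms: 2·(2)·(3)·∫sin(2x)·cos(5x) dx = 12·(-4/21) = -16/7.
  So ∫_0^π u² dx = 2*π + 9*π/2 − 16/7 = -16/7 + 13*π/2.
  (u')² squared terms: (-15)²·∫sin(5x)² dx = 225·π/2 = 225*π/2;  (4)²·∫cos(2x)² dx = 16·π/2 = 8*π.
  (u')² cross terms: 2·(-15)·(4)·∫sin(5x)·cos(2x) dx = -120·(10/21) = -400/7.
  So ∫_0^π (u')² dx = 225*π/2 + 8*π − 400/7 = -400/7 + 241*π/2.
||u||_{H^1}^2 = (-16/7 + 13*π/2) + (-400/7 + 241*π/2) = -416/7 + 127*π.


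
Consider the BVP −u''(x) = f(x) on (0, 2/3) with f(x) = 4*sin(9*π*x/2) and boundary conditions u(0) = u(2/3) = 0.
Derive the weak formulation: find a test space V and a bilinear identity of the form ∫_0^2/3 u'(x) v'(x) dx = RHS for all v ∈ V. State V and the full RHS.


V = H^1_0(0, 2/3) (so v(0) = v(2/3) = 0); weak form: ∫_0^2/3 u'v' dx = ∫_0^2/3 (4*sin(9*π*x/2)) v dx for all v ∈ V.

Multiply both sides by a test function v and integrate from 0 to 2/3:
  ∫_0^2/3 −u''(x) v(x) dx = ∫_0^2/3 f(x) v(x) dx.
Integrate the LHS by parts once:
  ∫_0^2/3 −u'' v dx = −[u'(x) v(x)]_0^2/3 + ∫_0^2/3 u'(x) v'(x) dx.
Thus ∫_0^2/3 u'(x) v'(x) dx = ∫_0^2/3 f(x) v(x) dx + [u'(x) v(x)]_0^2/3.
Choose V so that boundary terms are either known or forced to vanish.
u is Dirichlet: u(0) = u(2/3) = 0. Let V = H^1_0(0, 2/3); then v(0) = v(2/3) = 0, and [u' v]_0^2/3 = 0.
Weak formulation: find u (satisfying any essential BC) such that ∫_0^2/3 u'(x) v'(x) dx = ∫_0^2/3 f v dx for all v ∈ V.
Substituting f(x) = 4*sin(9*π*x/2), the right-hand side is ∫_0^2/3 (4*sin(9*π*x/2)) v dx.


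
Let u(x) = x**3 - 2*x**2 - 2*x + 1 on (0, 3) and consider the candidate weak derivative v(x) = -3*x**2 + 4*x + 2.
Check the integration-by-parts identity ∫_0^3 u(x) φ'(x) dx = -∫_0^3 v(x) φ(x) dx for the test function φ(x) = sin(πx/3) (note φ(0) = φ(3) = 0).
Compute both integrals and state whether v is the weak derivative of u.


LHS = -33/π + 324/π^3, RHS = -324/π^3 + 33/π. No, v is not the weak derivative of u.

u(x) = x**3 - 2*x**2 - 2*x + 1, classical derivative u'(x) = 3*x**2 - 4*x - 2.
φ(x) = sin(πx/3), so φ'(x) = π*cos(π*x/3)/3.
Note φ(0) = φ(3) = 0, so the boundary term u·φ vanishes.
LHS = ∫_0^3 u(x) φ'(x) dx = ∫_0^3 (π*x^3*cos(π*x/3)/3 - 2*π*x^2*cos(π*x/3)/3 - 2*π*x*cos(π*x/3)/3 + π*cos(π*x/3)/3) dx. Term by term:
  ∫_0^3 π*cos(π*x/3)/3 dx = 0;  ∫_0^3 -2*π*x*cos(π*x/3)/3 dx = 12/π;  ∫_0^3 -2*π*x^2*cos(π*x/3)/3 dx = 36/π;
  ∫_0^3 π*x^3*cos(π*x/3)/3 dx = -81/π + 324/π^3.
Sum: 0 + 12/π + 36/π + -81/π + 324/π^3 = -33/π + 324/π^3.
So LHS = -33/π + 324/π^3.
∫_0^3 v(x) φ(x) dx = ∫_0^3 (-3*x^2*sin(π*x/3) + 4*x*sin(π*x/3) + 2*sin(π*x/3)) dx. Term by term:
  ∫_0^3 2*sin(π*x/3) dx = 12/π;  ∫_0^3 -3*x^2*sin(π*x/3) dx = -81/π + 324/π^3;  ∫_0^3 4*x*sin(π*x/3) dx = 36/π.
Sum: 12/π + -81/π + 324/π^3 + 36/π = -33/π + 324/π^3.
So RHS = -∫_0^3 v(x) φ(x) dx = -324/π^3 + 33/π.
LHS − RHS = -66/π + 648/π^3 ≠ 0, so the identity fails.
(For a valid weak derivative the identity must hold for EVERY test function, in particular this one. The failure shows v is NOT the weak derivative of u.)
Correct weak derivative would be u'(x) = 3*x**2 - 4*x - 2.


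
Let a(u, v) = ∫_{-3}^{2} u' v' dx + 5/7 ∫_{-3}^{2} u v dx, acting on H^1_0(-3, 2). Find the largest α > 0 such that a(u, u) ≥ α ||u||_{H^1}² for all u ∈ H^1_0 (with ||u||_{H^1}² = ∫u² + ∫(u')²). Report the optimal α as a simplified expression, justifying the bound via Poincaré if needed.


α = (π^2 + 125/7)/(π^2 + 25)

Coercivity of a(·,·) on H^1_0(-3, 2) means a(u, u) ≥ α ||u||_{H^1}² for every u ∈ H^1_0.
The interval has length L = 5, and Poincaré/coercivity depend only on L. Here a(u, u) = ∫(u')² + (5/7)·∫u².
Here 0 < c = 5/7 < 1. The condition a(u,u) ≥ α||u||_{H^1}² reads (1−α)∫(u')² ≥ (α−c)∫u². Any admissible α is ≤ 1 (rapidly oscillating u have ∫u²/∫(u')² → 0), and α = 1 would force 0 ≥ (1−c)∫u², impossible since c < 1; so 1−α > 0. By the sharp Poincaré inequality on H^1_0 of an interval of length L, ∫(u')² ≥ (π/L)²∫u² with equality for the first sine mode sin(π(x−x₀)/L) (x₀ the left endpoint), so the inequality holds for all u iff (1−α)(π/L)² ≥ α − c, i.e. α ≤ ((π/L)² + c)/((π/L)² + 1) = (1 + c(L/π)²)/(1 + (L/π)²). With (π/L)² = π^2/25 and c = 5/7, the largest admissible constant is α = ((π/L)² + c)/((π/L)² + 1).
Simplifying, α = (π^2 + 125/7)/(π^2 + 25).


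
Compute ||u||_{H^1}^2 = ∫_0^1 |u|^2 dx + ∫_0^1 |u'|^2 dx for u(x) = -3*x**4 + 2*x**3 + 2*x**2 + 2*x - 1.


||u||_{H^1}^2 = 2351/210

The H^1 norm (squared) on an interval (0, L) is
  ||u||_{H^1}^2 = ∫_0^L u(x)^2 dx + ∫_0^L u'(x)^2 dx.
Compute u'(x) = -12*x**3 + 6*x**2 + 4*x + 2.
Then u(x)^2 = 9*x**8 - 12*x**7 - 8*x**6 - 4*x**5 + 18*x**4 + 4*x**3 - 4*x + 1 and u'(x)^2 = 144*x**6 - 144*x**5 - 60*x**4 + 40*x**2 + 16*x + 4.
Integrate each monomial from 0 to 1 using ∫_0^1 c·x^n dx = c·1^(n+1)/(n+1):
  ∫_0^1 u(x)^2 dx = ∫_0^1 (9*x^8 - 12*x^7 - 8*x^6 - 4*x^5 + 18*x^4 + 4*x^3 - 4*x + 1) dx. Term by term:
    ∫_0^1 9*x^8 dx = 1;  ∫_0^1 -12*x^7 dx = -3/2;  ∫_0^1 -8*x^6 dx = -8/7;
    ∫_0^1 -4*x^5 dx = -2/3;  ∫_0^1 18*x^4 dx = 18/5;  ∫_0^1 4*x^3 dx = 1;
    ∫_0^1 -4*x dx = -2;  ∫_0^1 1 dx = 1.
  Sum: 1 − 3/2 − 8/7 − 2/3 + 18/5 + 1 − 2 + 1 = 271/210.
  ∫_0^1 u'(x)^2 dx = ∫_0^1 (144*x^6 - 144*x^5 - 60*x^4 + 40*x^2 + 16*x + 4) dx. Term by term:
    ∫_0^1 144*x^6 dx = 144/7;  ∫_0^1 -144*x^5 dx = -24;  ∫_0^1 -60*x^4 dx = -12;
    ∫_0^1 40*x^2 dx = 40/3;  ∫_0^1 16*x dx = 8;  ∫_0^1 4 dx = 4.
  Sum: 144/7 − 24 − 12 + 40/3 + 8 + 4 = 208/21.
Adding: ||u||_{H^1}^2 = 271/210 + 208/21 = 2351/210.


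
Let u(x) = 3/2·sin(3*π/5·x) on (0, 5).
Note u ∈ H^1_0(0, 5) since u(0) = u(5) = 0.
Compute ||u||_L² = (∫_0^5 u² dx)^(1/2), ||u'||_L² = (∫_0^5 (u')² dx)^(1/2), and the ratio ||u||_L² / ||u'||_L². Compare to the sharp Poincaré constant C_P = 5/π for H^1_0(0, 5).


||u||_L² / ||u'||_L² = 5/(3*π) < C_P = 5/π.

u(x) = 3/2·sin(3*π/5·x), so u'(x) = 9*π*cos(3*π*x/5)/10.
Writing u(x) = A·sin(kπx/L) with A = 3/2 and k = 3, use ∫_0^L sin²(kπx/L) dx = L/2 and ∫_0^L cos²(kπx/L) dx = L/2.
u² = 9/4·sin²(3*π/5·x) and (u')² = 81*π^2/100·cos²(3*π/5·x), and each of sin², cos² integrates to L/2 = 5/2 over (0, 5).
∫_0^5 u² dx = 45/8, so ||u||_L² = 3*sqrt(10)/4.
∫_0^5 (u')² dx = 81*π^2/40, so ||u'||_L² = 9*sqrt(10)*π/20.
Ratio ||u||_L² / ||u'||_L² = 5/(3*π).
Sharp Poincaré constant on H^1_0(0, 5) is C_P = L/π = 5/π, achieved by sin(π/5·x).
This is the k = 3 harmonic; the ratio L/(kπ) is strictly less than C_P = L/π, consistent with the sharp inequality ||u||_L² ≤ C_P ||u'||_L².


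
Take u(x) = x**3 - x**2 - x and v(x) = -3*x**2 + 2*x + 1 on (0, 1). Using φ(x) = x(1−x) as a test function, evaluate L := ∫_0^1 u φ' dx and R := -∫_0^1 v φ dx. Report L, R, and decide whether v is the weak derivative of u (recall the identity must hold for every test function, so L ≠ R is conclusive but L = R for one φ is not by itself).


LHS = 11/60, RHS = -11/60. No, v is not the weak derivative of u.

u(x) = x**3 - x**2 - x, classical derivative u'(x) = 3*x**2 - 2*x - 1.
φ(x) = x(1−x), so φ'(x) = 1 - 2*x.
Note φ(0) = φ(1) = 0, so the boundary term u·φ vanishes.
LHS = ∫_0^1 u(x) φ'(x) dx = ∫_0^1 (-2*x^4 + 3*x^3 + x^2 - x) dx. Term by term:
  ∫_0^1 -2*x^4 dx = -2/5;  ∫_0^1 3*x^3 dx = 3/4;  ∫_0^1 x^2 dx = 1/3;
  ∫_0^1 -x dx = -1/2.
Sum: -2/5 + 3/4 + 1/3 − 1/2 = 11/60.
So LHS = 11/60.
∫_0^1 v(x) φ(x) dx = ∫_0^1 (3*x^4 - 5*x^3 + x^2 + x) dx. Term by term:
  ∫_0^1 3*x^4 dx = 3/5;  ∫_0^1 -5*x^3 dx = -5/4;  ∫_0^1 x^2 dx = 1/3;
  ∫_0^1 x dx = 1/2.
Sum: 3/5 − 5/4 + 1/3 + 1/2 = 11/60.
So RHS = -∫_0^1 v(x) φ(x) dx = -11/60.
LHS − RHS = 11/30 ≠ 0, so the identity fails.
(For a valid weak derivative the identity must hold for EVERY test function, in particular this one. The failure shows v is NOT the weak derivative of u.)
Correct weak derivative would be u'(x) = 3*x**2 - 2*x - 1.


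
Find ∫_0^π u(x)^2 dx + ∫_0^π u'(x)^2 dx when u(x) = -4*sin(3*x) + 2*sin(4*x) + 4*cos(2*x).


||u||_{H^1(0,π)}^2 = -192 + 154*π

u'(x) = -8*sin(2*x) - 12*cos(3*x) + 8*cos(4*x).
Expand u² and (u')² and integrate term by term on (0, π), using: for integers n ≥ 1, ∫_0^π sin²(nx) dx = ∫_0^π cos²(nx) dx = π/2; for n ≠ n', ∫_0^π sin(nx)sin(n'x) dx = ∫_0^π cos(nx)cos(n'x) dx = 0; and by product-to-sum, ∫_0^π sin(nx)cos(n'x) dx = ½∫_0^π [sin((n+n')x) + sin((n−n')x)] dx, which is 0 when n+n' is even and 2n/(n²−n'²) when n+n' is odd (it need not vanish on (0, π)).
  u² squared terms: (-4)²·∫sin(3x)² dx = 16·π/2 = 8*π;  (2)²·∫sin(4x)² dx = 4·π/2 = 2*π;  (4)²·∫cos(2x)² dx = 16·π/2 = 8*π.
  u² cross terms: 2·(-4)·(2)·∫sin(3x)·sin(4x) dx = -16·(0) = 0;  2·(-4)·(4)·∫sin(3x)·cos(2x) dx = -32·(6/5) = -192/5;  2·(2)·(4)·∫sin(4x)·cos(2x) dx = 16·(0) = 0.
  So ∫_0^π u² dx = 8*π + 2*π + 8*π + 0 − 192/5 + 0 = -192/5 + 18*π.
  (u')² squared terms: (-12)²·∫cos(3x)² dx = 144·π/2 = 72*π;  (-8)²·∫sin(2x)² dx = 64·π/2 = 32*π;  (8)²·∫cos(4x)² dx = 64·π/2 = 32*π.
  (u')² cross terms: 2·(-12)·(-8)·∫cos(3x)·sin(2x) dx = 192·(-4/5) = -768/5;  2·(-12)·(8)·∫cos(3x)·cos(4x) dx = -192·(0) = 0;  2·(-8)·(8)·∫sin(2x)·cos(4x) dx = -128·(0) = 0.
  So ∫_0^π (u')² dx = 72*π + 32*π + 32*π − 768/5 + 0 + 0 = -768/5 + 136*π.
||u||_{H^1}^2 = (-192/5 + 18*π) + (-768/5 + 136*π) = -192 + 154*π.


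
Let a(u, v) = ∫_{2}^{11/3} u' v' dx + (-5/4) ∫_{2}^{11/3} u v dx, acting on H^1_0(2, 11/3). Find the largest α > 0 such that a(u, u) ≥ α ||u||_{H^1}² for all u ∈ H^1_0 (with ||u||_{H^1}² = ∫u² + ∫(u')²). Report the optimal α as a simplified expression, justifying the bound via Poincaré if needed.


α = (-125 + 36*π^2)/(4*(25 + 9*π^2))

Coercivity of a(·,·) on H^1_0(2, 11/3) means a(u, u) ≥ α ||u||_{H^1}² for every u ∈ H^1_0.
The interval has length L = 5/3, and Poincaré/coercivity depend only on L. Here a(u, u) = ∫(u')² + (-5/4)·∫u².
Here c = -5/4 < 0 with |c| < (π/L)² = 9*π^2/25, so coercivity still holds. The condition a(u,u) ≥ α||u||_{H^1}² reads (1−α)∫(u')² ≥ (α−c)∫u². Any admissible α is ≤ 1 (rapidly oscillating u have ∫u²/∫(u')² → 0), and α = 1 would force 0 ≥ (1−c)∫u², impossible since c < 1; so 1−α > 0. By the sharp Poincaré inequality on H^1_0 of an interval of length L, ∫(u')² ≥ (π/L)²∫u² with equality for the first sine mode sin(π(x−x₀)/L) (x₀ the left endpoint), so the inequality holds for all u iff (1−α)(π/L)² ≥ α − c, i.e. α ≤ ((π/L)² + c)/((π/L)² + 1) = (1 + c(L/π)²)/(1 + (L/π)²). (Direct route, valid since c ≤ 0: Poincaré gives c∫u² ≥ c(L/π)²∫(u')², so a(u,u) ≥ (1 + c(L/π)²)∫(u')², while ||u||_{H^1}² ≤ (1 + (L/π)²)∫(u')²; dividing yields the same α.) With (π/L)² = 9*π^2/25 and c = -5/4, the largest admissible constant is α = ((π/L)² + c)/((π/L)² + 1).
Simplifying, α = (-125 + 36*π^2)/(4*(25 + 9*π^2)).


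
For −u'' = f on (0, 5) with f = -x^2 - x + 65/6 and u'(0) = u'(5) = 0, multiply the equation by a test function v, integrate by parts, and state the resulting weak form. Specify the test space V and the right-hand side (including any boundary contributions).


V = H^1(0, 5) (no boundary constraint on v; u is determined up to an additive constant); weak form: ∫_0^5 u'v' dx = ∫_0^5 (-x^2 - x + 65/6) v dx for all v ∈ V.

Multiply both sides by a test function v and integrate from 0 to 5:
  ∫_0^5 −u''(x) v(x) dx = ∫_0^5 f(x) v(x) dx.
Integrate the LHS by parts once:
  ∫_0^5 −u'' v dx = −[u'(x) v(x)]_0^5 + ∫_0^5 u'(x) v'(x) dx.
Thus ∫_0^5 u'(x) v'(x) dx = ∫_0^5 f(x) v(x) dx + [u'(x) v(x)]_0^5.
Choose V so that boundary terms are either known or forced to vanish.
u has homogeneous Neumann: u'(0) = u'(5) = 0. So [u' v]_0^5 = 0·v(5) − 0·v(0) = 0 for any v; take V = H^1(0, 5).
Weak formulation: find u (satisfying any essential BC) such that ∫_0^5 u'(x) v'(x) dx = ∫_0^5 f v dx for all v ∈ V (homogeneous Neumann, so boundary terms vanish).
Substituting f(x) = -x^2 - x + 65/6, the right-hand side is ∫_0^5 (-x^2 - x + 65/6) v dx.
Compatibility check (pure Neumann): taking v ≡ 1 ∈ V gives 0 = ∫_0^5 f dx + (0) − (0), i.e. ∫_0^5 f dx must equal u'(0) − u'(5) = 0. Indeed ∫_0^5 (-x^2 - x + 65/6) dx = 0, so the data are compatible. The solution is then unique only up to an additive constant (fix it e.g. by requiring ∫_0^5 u dx = 0).


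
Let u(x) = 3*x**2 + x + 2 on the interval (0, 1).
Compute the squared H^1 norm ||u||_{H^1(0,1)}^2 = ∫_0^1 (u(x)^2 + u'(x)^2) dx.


||u||_{H^1}^2 = 979/30

The H^1 norm (squared) on an interval (0, L) is
  ||u||_{H^1}^2 = ∫_0^L u(x)^2 dx + ∫_0^L u'(x)^2 dx.
Compute u'(x) = 6*x + 1.
Then u(x)^2 = 9*x**4 + 6*x**3 + 13*x**2 + 4*x + 4 and u'(x)^2 = 36*x**2 + 12*x + 1.
Integrate each monomial from 0 to 1 using ∫_0^1 c·x^n dx = c·1^(n+1)/(n+1):
  ∫_0^1 u(x)^2 dx = ∫_0^1 (9*x^4 + 6*x^3 + 13*x^2 + 4*x + 4) dx. Term by term:
    ∫_0^1 9*x^4 dx = 9/5;  ∫_0^1 6*x^3 dx = 3/2;  ∫_0^1 13*x^2 dx = 13/3;
    ∫_0^1 4*x dx = 2;  ∫_0^1 4 dx = 4.
  Sum: 9/5 + 3/2 + 13/3 + 2 + 4 = 409/30.
  ∫_0^1 u'(x)^2 dx = ∫_0^1 (36*x^2 + 12*x + 1) dx. Term by term:
    ∫_0^1 36*x^2 dx = 12;  ∫_0^1 12*x dx = 6;  ∫_0^1 1 dx = 1.
  Sum: 12 + 6 + 1 = 19.
Adding: ||u||_{H^1}^2 = 409/30 + 19 = 979/30.


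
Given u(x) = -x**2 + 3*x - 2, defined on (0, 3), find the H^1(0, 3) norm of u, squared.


||u||_{H^1}^2 = 111/10

The H^1 norm (squared) on an interval (0, L) is
  ||u||_{H^1}^2 = ∫_0^L u(x)^2 dx + ∫_0^L u'(x)^2 dx.
Compute u'(x) = 3 - 2*x.
Then u(x)^2 = x**4 - 6*x**3 + 13*x**2 - 12*x + 4 and u'(x)^2 = 4*x**2 - 12*x + 9.
Integrate each monomial from 0 to 3 using ∫_0^3 c·x^n dx = c·3^(n+1)/(n+1):
  ∫_0^3 u(x)^2 dx = ∫_0^3 (x^4 - 6*x^3 + 13*x^2 - 12*x + 4) dx. Term by term:
    ∫_0^3 x^4 dx = 243/5;  ∫_0^3 -6*x^3 dx = -243/2;  ∫_0^3 13*x^2 dx = 117;
    ∫_0^3 -12*x dx = -54;  ∫_0^3 4 dx = 12.
  Sum: 243/5 − 243/2 + 117 − 54 + 12 = 21/10.
  ∫_0^3 u'(x)^2 dx = ∫_0^3 (4*x^2 - 12*x + 9) dx. Term by term:
    ∫_0^3 4*x^2 dx = 36;  ∫_0^3 -12*x dx = -54;  ∫_0^3 9 dx = 27.
  Sum: 36 − 54 + 27 = 9.
Adding: ||u||_{H^1}^2 = 21/10 + 9 = 111/10.


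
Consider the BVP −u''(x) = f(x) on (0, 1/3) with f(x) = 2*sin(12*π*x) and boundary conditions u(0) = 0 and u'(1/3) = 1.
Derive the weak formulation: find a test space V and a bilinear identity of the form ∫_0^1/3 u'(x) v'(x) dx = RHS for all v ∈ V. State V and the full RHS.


V = {v ∈ H^1(0, 1/3) : v(0) = 0} (test functions vanish at x = 0 where u is specified); weak form: ∫_0^1/3 u'v' dx = ∫_0^1/3 (2*sin(12*π*x)) v dx + v(1/3) for all v ∈ V.

Multiply both sides by a test function v and integrate from 0 to 1/3:
  ∫_0^1/3 −u''(x) v(x) dx = ∫_0^1/3 f(x) v(x) dx.
Integrate the LHS by parts once:
  ∫_0^1/3 −u'' v dx = −[u'(x) v(x)]_0^1/3 + ∫_0^1/3 u'(x) v'(x) dx.
Thus ∫_0^1/3 u'(x) v'(x) dx = ∫_0^1/3 f(x) v(x) dx + [u'(x) v(x)]_0^1/3.
Choose V so that boundary terms are either known or forced to vanish.
Mixed BC: u(0) = 0 (Dirichlet) and u'(1/3) = 1 (Neumann). Define V = {v ∈ H^1(0, 1/3) : v(0) = 0}. Then [u' v]_0^1/3 = u'(1/3)·v(1/3) − u'(0)·0 = v(1/3).
Weak formulation: find u (satisfying any essential BC) such that ∫_0^1/3 u'(x) v'(x) dx = ∫_0^1/3 f v dx + v(1/3) for all v ∈ V (Dirichlet at 0 absorbed into V; Neumann datum at x = 1/3 contributes the boundary term).
Substituting f(x) = 2*sin(12*π*x), the right-hand side is ∫_0^1/3 (2*sin(12*π*x)) v dx + v(1/3).


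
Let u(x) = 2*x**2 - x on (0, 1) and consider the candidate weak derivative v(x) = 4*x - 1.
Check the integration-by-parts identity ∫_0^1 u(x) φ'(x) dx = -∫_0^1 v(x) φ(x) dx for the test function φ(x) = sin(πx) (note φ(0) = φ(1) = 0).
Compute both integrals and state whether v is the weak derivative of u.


LHS = -2/π, RHS = -2/π. Yes, v = u' weakly.

u(x) = 2*x**2 - x, classical derivative u'(x) = 4*x - 1.
φ(x) = sin(πx), so φ'(x) = π*cos(π*x).
Note φ(0) = φ(1) = 0, so the boundary term u·φ vanishes.
LHS = ∫_0^1 u(x) φ'(x) dx = ∫_0^1 (2*π*x^2*cos(π*x) - π*x*cos(π*x)) dx. Term by term:
  ∫_0^1 -π*x*cos(π*x) dx = 2/π;  ∫_0^1 2*π*x^2*cos(π*x) dx = -4/π.
Sum: 2/π − 4/π = -2/π.
So LHS = -2/π.
∫_0^1 v(x) φ(x) dx = ∫_0^1 (4*x*sin(π*x) - sin(π*x)) dx. Term by term:
  ∫_0^1 -sin(π*x) dx = -2/π;  ∫_0^1 4*x*sin(π*x) dx = 4/π.
Sum: -2/π + 4/π = 2/π.
So RHS = -∫_0^1 v(x) φ(x) dx = -2/π.
LHS = RHS, so the identity holds for this test φ.
Moreover u is smooth here and v(x) = u'(x) = 4*x - 1 pointwise, so the identity holds for every test function. Hence v is the weak derivative of u.


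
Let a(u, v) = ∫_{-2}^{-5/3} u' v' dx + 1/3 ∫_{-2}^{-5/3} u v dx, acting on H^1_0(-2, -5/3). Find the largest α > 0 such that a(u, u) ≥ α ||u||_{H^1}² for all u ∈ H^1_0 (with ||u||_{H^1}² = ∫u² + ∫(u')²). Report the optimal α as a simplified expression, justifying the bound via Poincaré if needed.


α = (1 + 27*π^2)/(3*(1 + 9*π^2))

Coercivity of a(·,·) on H^1_0(-2, -5/3) means a(u, u) ≥ α ||u||_{H^1}² for every u ∈ H^1_0.
The interval has length L = 1/3, and Poincaré/coercivity depend only on L. Here a(u, u) = ∫(u')² + (1/3)·∫u².
Here 0 < c = 1/3 < 1. The condition a(u,u) ≥ α||u||_{H^1}² reads (1−α)∫(u')² ≥ (α−c)∫u². Any admissible α is ≤ 1 (rapidly oscillating u have ∫u²/∫(u')² → 0), and α = 1 would force 0 ≥ (1−c)∫u², impossible since c < 1; so 1−α > 0. By the sharp Poincaré inequality on H^1_0 of an interval of length L, ∫(u')² ≥ (π/L)²∫u² with equality for the first sine mode sin(π(x−x₀)/L) (x₀ the left endpoint), so the inequality holds for all u iff (1−α)(π/L)² ≥ α − c, i.e. α ≤ ((π/L)² + c)/((π/L)² + 1) = (1 + c(L/π)²)/(1 + (L/π)²). With (π/L)² = 9*π^2 and c = 1/3, the largest admissible constant is α = ((π/L)² + c)/((π/L)² + 1).
Simplifying, α = (1 + 27*π^2)/(3*(1 + 9*π^2)).


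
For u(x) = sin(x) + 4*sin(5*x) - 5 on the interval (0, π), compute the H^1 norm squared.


||u||_{H^1(0,π)}^2 = -36 + 234*π

u'(x) = cos(x) + 20*cos(5*x).
Expand u² and (u')² and integrate term by term on (0, π), using: for integers n ≥ 1, ∫_0^π sin²(nx) dx = ∫_0^π cos²(nx) dx = π/2; for n ≠ n', ∫_0^π sin(nx)sin(n'x) dx = ∫_0^π cos(nx)cos(n'x) dx = 0; and by product-to-sum, ∫_0^π sin(nx)cos(n'x) dx = ½∫_0^π [sin((n+n')x) + sin((n−n')x)] dx, which is 0 when n+n' is even and 2n/(n²−n'²) when n+n' is odd (it need not vanish on (0, π)). For the constant mode: ∫_0^π 1 dx = π, ∫_0^π cos(nx) dx = 0, ∫_0^π sin(nx) dx = (1−(−1)^n)/n.
  u² squared terms: (-5)²·∫1 dx = 25·π = 25*π;  (4)²·∫sin(5x)² dx = 16·π/2 = 8*π;  (1)²·∫sin(x)² dx = 1·π/2 = π/2.
  u² cross terms: 2·(-5)·(4)·∫1·sin(5x) dx = -40·(2/5) = -16;  2·(-5)·(1)·∫1·sin(x) dx = -10·(2) = -20;  2·(4)·(1)·∫sin(5x)·sin(x) dx = 8·(0) = 0.
  So ∫_0^π u² dx = 25*π + 8*π + π/2 − 16 − 20 + 0 = -36 + 67*π/2.
  (u')² squared terms: (20)²·∫cos(5x)² dx = 400·π/2 = 200*π;  (1)²·∫cos(x)² dx = 1·π/2 = π/2.
  (u')² cross terms: 2·(20)·(1)·∫cos(5x)·cos(x) dx = 40·(0) = 0.
  So ∫_0^π (u')² dx = 200*π + π/2 + 0 = 401*π/2.
||u||_{H^1}^2 = (-36 + 67*π/2) + (401*π/2) = -36 + 234*π.


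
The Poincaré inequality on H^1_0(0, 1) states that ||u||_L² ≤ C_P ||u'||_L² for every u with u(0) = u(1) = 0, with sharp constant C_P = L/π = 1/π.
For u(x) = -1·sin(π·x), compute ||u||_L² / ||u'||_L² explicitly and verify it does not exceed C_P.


||u||_L² / ||u'||_L² = 1/π = C_P.

u(x) = -1·sin(π·x), so u'(x) = -π*cos(π*x).
Writing u(x) = A·sin(kπx/L) with A = -1 and k = 1, use ∫_0^L sin²(kπx/L) dx = L/2 and ∫_0^L cos²(kπx/L) dx = L/2.
u² = 1·sin²(π·x) and (u')² = π^2·cos²(π·x), and each of sin², cos² integrates to L/2 = 1/2 over (0, 1).
∫_0^1 u² dx = 1/2, so ||u||_L² = sqrt(2)/2.
∫_0^1 (u')² dx = π^2/2, so ||u'||_L² = sqrt(2)*π/2.
Ratio ||u||_L² / ||u'||_L² = 1/π.
Sharp Poincaré constant on H^1_0(0, 1) is C_P = L/π = 1/π, achieved by sin(π·x).
This is the k = 1 eigenfunction (up to amplitude), so the ratio equals the sharp Poincaré constant exactly.


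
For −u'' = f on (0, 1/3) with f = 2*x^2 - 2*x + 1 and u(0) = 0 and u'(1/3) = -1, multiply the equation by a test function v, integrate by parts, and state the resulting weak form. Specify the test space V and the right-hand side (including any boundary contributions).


V = {v ∈ H^1(0, 1/3) : v(0) = 0} (test functions vanish at x = 0 where u is specified); weak form: ∫_0^1/3 u'v' dx = ∫_0^1/3 (2*x^2 - 2*x + 1) v dx − v(1/3) for all v ∈ V.

Multiply both sides by a test function v and integrate from 0 to 1/3:
  ∫_0^1/3 −u''(x) v(x) dx = ∫_0^1/3 f(x) v(x) dx.
Integrate the LHS by parts once:
  ∫_0^1/3 −u'' v dx = −[u'(x) v(x)]_0^1/3 + ∫_0^1/3 u'(x) v'(x) dx.
Thus ∫_0^1/3 u'(x) v'(x) dx = ∫_0^1/3 f(x) v(x) dx + [u'(x) v(x)]_0^1/3.
Choose V so that boundary terms are either known or forced to vanish.
Mixed BC: u(0) = 0 (Dirichlet) and u'(1/3) = -1 (Neumann). Define V = {v ∈ H^1(0, 1/3) : v(0) = 0}. Then [u' v]_0^1/3 = u'(1/3)·v(1/3) − u'(0)·0 = − v(1/3).
Weak formulation: find u (satisfying any essential BC) such that ∫_0^1/3 u'(x) v'(x) dx = ∫_0^1/3 f v dx − v(1/3) for all v ∈ V (Dirichlet at 0 absorbed into V; Neumann datum at x = 1/3 contributes the boundary term).
Substituting f(x) = 2*x^2 - 2*x + 1, the right-hand side is ∫_0^1/3 (2*x^2 - 2*x + 1) v dx − v(1/3).


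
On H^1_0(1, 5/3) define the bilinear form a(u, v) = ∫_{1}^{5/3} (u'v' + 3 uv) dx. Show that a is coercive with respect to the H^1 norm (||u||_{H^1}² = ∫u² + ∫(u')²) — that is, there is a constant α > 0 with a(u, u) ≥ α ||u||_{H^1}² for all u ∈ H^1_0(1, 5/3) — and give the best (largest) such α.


α = 1

Coercivity of a(·,·) on H^1_0(1, 5/3) means a(u, u) ≥ α ||u||_{H^1}² for every u ∈ H^1_0.
The interval has length L = 2/3, and Poincaré/coercivity depend only on L. Here a(u, u) = ∫(u')² + (3)·∫u².
Here c = 3 ≥ 1, so a(u,u) = ∫(u')² + c∫u² ≥ ∫(u')² + ∫u² = ||u||_{H^1}², i.e. α = 1 works. No larger α is possible: a(u,u) ≥ α||u||_{H^1}² means (1−α)∫(u')² ≥ (α−c)∫u², and for the modes u_n = sin(nπ(x−x₀)/L) (x₀ the left endpoint) one has ∫u_n²/∫(u_n')² = (L/(nπ))² → 0, so a(u_n,u_n)/||u_n||_{H^1}² → 1. Hence the optimal constant is α = 1.
Therefore α = 1.


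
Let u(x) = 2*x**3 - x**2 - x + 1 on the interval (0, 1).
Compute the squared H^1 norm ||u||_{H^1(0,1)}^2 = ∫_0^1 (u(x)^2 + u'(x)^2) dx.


||u||_{H^1}^2 = 421/210

The H^1 norm (squared) on an interval (0, L) is
  ||u||_{H^1}^2 = ∫_0^L u(x)^2 dx + ∫_0^L u'(x)^2 dx.
Compute u'(x) = 6*x**2 - 2*x - 1.
Then u(x)^2 = 4*x**6 - 4*x**5 - 3*x**4 + 6*x**3 - x**2 - 2*x + 1 and u'(x)^2 = 36*x**4 - 24*x**3 - 8*x**2 + 4*x + 1.
Integrate each monomial from 0 to 1 using ∫_0^1 c·x^n dx = c·1^(n+1)/(n+1):
  ∫_0^1 u(x)^2 dx = ∫_0^1 (4*x^6 - 4*x^5 - 3*x^4 + 6*x^3 - x^2 - 2*x + 1) dx. Term by term:
    ∫_0^1 4*x^6 dx = 4/7;  ∫_0^1 -4*x^5 dx = -2/3;  ∫_0^1 -3*x^4 dx = -3/5;
    ∫_0^1 6*x^3 dx = 3/2;  ∫_0^1 -x^2 dx = -1/3;  ∫_0^1 -2*x dx = -1;
    ∫_0^1 1 dx = 1.
  Sum: 4/7 − 2/3 − 3/5 + 3/2 − 1/3 − 1 + 1 = 33/70.
  ∫_0^1 u'(x)^2 dx = ∫_0^1 (36*x^4 - 24*x^3 - 8*x^2 + 4*x + 1) dx. Term by term:
    ∫_0^1 36*x^4 dx = 36/5;  ∫_0^1 -24*x^3 dx = -6;  ∫_0^1 -8*x^2 dx = -8/3;
    ∫_0^1 4*x dx = 2;  ∫_0^1 1 dx = 1.
  Sum: 36/5 − 6 − 8/3 + 2 + 1 = 23/15.
Adding: ||u||_{H^1}^2 = 33/70 + 23/15 = 421/210.


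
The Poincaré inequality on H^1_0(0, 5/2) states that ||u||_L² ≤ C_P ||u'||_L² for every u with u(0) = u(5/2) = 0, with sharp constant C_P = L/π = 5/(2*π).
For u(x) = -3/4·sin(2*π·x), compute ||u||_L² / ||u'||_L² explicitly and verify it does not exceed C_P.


||u||_L² / ||u'||_L² = 1/(2*π) < C_P = 5/(2*π).

u(x) = -3/4·sin(2*π·x), so u'(x) = -3*π*cos(2*π*x)/2.
Writing u(x) = A·sin(kπx/L) with A = -3/4 and k = 5, use ∫_0^L sin²(kπx/L) dx = L/2 and ∫_0^L cos²(kπx/L) dx = L/2.
u² = 9/16·sin²(2*π·x) and (u')² = 9*π^2/4·cos²(2*π·x), and each of sin², cos² integrates to L/2 = 5/4 over (0, 5/2).
∫_0^5/2 u² dx = 45/64, so ||u||_L² = 3*sqrt(5)/8.
∫_0^5/2 (u')² dx = 45*π^2/16, so ||u'||_L² = 3*sqrt(5)*π/4.
Ratio ||u||_L² / ||u'||_L² = 1/(2*π).
Sharp Poincaré constant on H^1_0(0, 5/2) is C_P = L/π = 5/(2*π), achieved by sin(2*π/5·x).
This is the k = 5 harmonic; the ratio L/(kπ) is strictly less than C_P = L/π, consistent with the sharp inequality ||u||_L² ≤ C_P ||u'||_L².


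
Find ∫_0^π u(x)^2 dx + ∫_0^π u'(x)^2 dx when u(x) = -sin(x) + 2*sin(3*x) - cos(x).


||u||_{H^1(0,π)}^2 = 22*π

u'(x) = sin(x) - cos(x) + 6*cos(3*x).
Expand u² and (u')² and integrate term by term on (0, π), using: for integers n ≥ 1, ∫_0^π sin²(nx) dx = ∫_0^π cos²(nx) dx = π/2; for n ≠ n', ∫_0^π sin(nx)sin(n'x) dx = ∫_0^π cos(nx)cos(n'x) dx = 0; and by product-to-sum, ∫_0^π sin(nx)cos(n'x) dx = ½∫_0^π [sin((n+n')x) + sin((n−n')x)] dx, which is 0 when n+n' is even and 2n/(n²−n'²) when n+n' is odd (it need not vanish on (0, π)).
  u² squared terms: (-1)²·∫cos(x)² dx = 1·π/2 = π/2;  (-1)²·∫sin(x)² dx = 1·π/2 = π/2;  (2)²·∫sin(3x)² dx = 4·π/2 = 2*π.
  u² cross terms: 2·(-1)·(-1)·∫cos(x)·sin(x) dx = 2·(0) = 0;  2·(-1)·(2)·∫cos(x)·sin(3x) dx = -4·(0) = 0;  2·(-1)·(2)·∫sin(x)·sin(3x) dx = -4·(0) = 0.
  So ∫_0^π u² dx = π/2 + π/2 + 2*π + 0 + 0 + 0 = 3*π.
  (u')² squared terms: (-1)²·∫cos(x)² dx = 1·π/2 = π/2;  (6)²·∫cos(3x)² dx = 36·π/2 = 18*π;  (1)²·∫sin(x)² dx = 1·π/2 = π/2.
  (u')² cross terms: 2·(-1)·(6)·∫cos(x)·cos(3x) dx = -12·(0) = 0;  2·(-1)·(1)·∫cos(x)·sin(x) dx = -2·(0) = 0;  2·(6)·(1)·∫cos(3x)·sin(x) dx = 12·(0) = 0.
  So ∫_0^π (u')² dx = π/2 + 18*π + π/2 + 0 + 0 + 0 = 19*π.
||u||_{H^1}^2 = (3*π) + (19*π) = 22*π.


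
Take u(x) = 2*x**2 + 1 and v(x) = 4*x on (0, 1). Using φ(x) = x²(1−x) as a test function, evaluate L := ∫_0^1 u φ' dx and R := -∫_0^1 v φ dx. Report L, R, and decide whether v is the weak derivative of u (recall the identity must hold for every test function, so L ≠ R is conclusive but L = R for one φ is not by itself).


LHS = -1/5, RHS = -1/5. Yes, v = u' weakly.

u(x) = 2*x**2 + 1, classical derivative u'(x) = 4*x.
φ(x) = x²(1−x), so φ'(x) = x*(2 - 3*x).
Note φ(0) = φ(1) = 0, so the boundary term u·φ vanishes.
LHS = ∫_0^1 u(x) φ'(x) dx = ∫_0^1 (-6*x^4 + 4*x^3 - 3*x^2 + 2*x) dx. Term by term:
  ∫_0^1 -6*x^4 dx = -6/5;  ∫_0^1 4*x^3 dx = 1;  ∫_0^1 -3*x^2 dx = -1;
  ∫_0^1 2*x dx = 1.
Sum: -6/5 + 1 − 1 + 1 = -1/5.
So LHS = -1/5.
∫_0^1 v(x) φ(x) dx = ∫_0^1 (-4*x^4 + 4*x^3) dx. Term by term:
  ∫_0^1 -4*x^4 dx = -4/5;  ∫_0^1 4*x^3 dx = 1.
Sum: -4/5 + 1 = 1/5.
So RHS = -∫_0^1 v(x) φ(x) dx = -1/5.
LHS = RHS, so the identity holds for this test φ.
Moreover u is smooth here and v(x) = u'(x) = 4*x pointwise, so the identity holds for every test function. Hence v is the weak derivative of u.
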